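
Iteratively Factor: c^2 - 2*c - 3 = (c + 1)*(c - 3)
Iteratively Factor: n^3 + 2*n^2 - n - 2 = (n + 2)*(n^2 - 1) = (n - 1)*(n + 2)*(n + 1)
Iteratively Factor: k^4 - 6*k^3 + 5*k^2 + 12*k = (k - 4)*(k^3 - 2*k^2 - 3*k) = (k - 4)*(k - 3)*(k^2 + k) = (k - 4)*(k - 3)*(k + 1)*(k)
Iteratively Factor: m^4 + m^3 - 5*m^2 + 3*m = (m)*(m^3 + m^2 - 5*m + 3) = m*(m - 1)*(m^2 + 2*m - 3) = m*(m - 1)*(m + 3)*(m - 1)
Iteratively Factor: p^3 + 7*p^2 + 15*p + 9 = (p + 3)*(p^2 + 4*p + 3) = (p + 1)*(p + 3)*(p + 3)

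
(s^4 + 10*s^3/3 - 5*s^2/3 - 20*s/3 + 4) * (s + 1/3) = s^5 + 11*s^4/3 - 5*s^3/9 - 65*s^2/9 + 16*s/9 + 4/3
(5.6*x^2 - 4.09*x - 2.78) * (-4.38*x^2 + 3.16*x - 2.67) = -24.528*x^4 + 35.6102*x^3 - 15.7*x^2 + 2.1355*x + 7.4226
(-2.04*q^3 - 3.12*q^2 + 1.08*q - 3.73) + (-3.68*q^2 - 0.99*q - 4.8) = -2.04*q^3 - 6.8*q^2 + 0.0900000000000001*q - 8.53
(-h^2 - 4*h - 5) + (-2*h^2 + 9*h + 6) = -3*h^2 + 5*h + 1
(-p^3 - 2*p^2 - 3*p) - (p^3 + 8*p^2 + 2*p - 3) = -2*p^3 - 10*p^2 - 5*p + 3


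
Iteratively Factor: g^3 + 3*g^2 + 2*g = (g + 2)*(g^2 + g) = (g + 1)*(g + 2)*(g)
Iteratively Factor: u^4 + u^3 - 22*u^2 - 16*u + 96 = (u - 2)*(u^3 + 3*u^2 - 16*u - 48) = (u - 4)*(u - 2)*(u^2 + 7*u + 12) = (u - 4)*(u - 2)*(u + 3)*(u + 4)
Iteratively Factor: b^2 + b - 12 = (b - 3)*(b + 4)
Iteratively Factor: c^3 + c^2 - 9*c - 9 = (c + 3)*(c^2 - 2*c - 3) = (c - 3)*(c + 3)*(c + 1)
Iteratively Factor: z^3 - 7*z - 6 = (z + 2)*(z^2 - 2*z - 3) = (z + 1)*(z + 2)*(z - 3)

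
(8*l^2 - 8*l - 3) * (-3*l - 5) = -24*l^3 - 16*l^2 + 49*l + 15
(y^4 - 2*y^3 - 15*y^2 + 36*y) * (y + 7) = y^5 + 5*y^4 - 29*y^3 - 69*y^2 + 252*y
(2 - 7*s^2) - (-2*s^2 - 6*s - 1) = -5*s^2 + 6*s + 3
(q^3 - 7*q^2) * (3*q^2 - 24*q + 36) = 3*q^5 - 45*q^4 + 204*q^3 - 252*q^2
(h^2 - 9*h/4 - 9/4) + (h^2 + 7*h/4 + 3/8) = 2*h^2 - h/2 - 15/8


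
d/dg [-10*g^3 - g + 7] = -30*g^2 - 1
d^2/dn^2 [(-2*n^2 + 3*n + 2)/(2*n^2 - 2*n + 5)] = 4*(2*n^3 + 42*n^2 - 57*n - 16)/(8*n^6 - 24*n^5 + 84*n^4 - 128*n^3 + 210*n^2 - 150*n + 125)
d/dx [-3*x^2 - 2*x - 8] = -6*x - 2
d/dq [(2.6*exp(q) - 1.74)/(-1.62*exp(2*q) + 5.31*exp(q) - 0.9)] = (4.212*exp(2*q) - 5.6376*exp(q) + 6.8994)*exp(q)/(2.6244*exp(4*q) - 17.2044*exp(3*q) + 31.1121*exp(2*q) - 9.558*exp(q) + 0.81)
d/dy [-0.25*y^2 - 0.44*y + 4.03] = -0.5*y - 0.44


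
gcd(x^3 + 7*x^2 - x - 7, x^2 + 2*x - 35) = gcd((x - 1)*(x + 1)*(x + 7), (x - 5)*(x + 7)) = x + 7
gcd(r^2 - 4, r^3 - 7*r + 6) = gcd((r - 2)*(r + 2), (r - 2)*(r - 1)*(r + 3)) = r - 2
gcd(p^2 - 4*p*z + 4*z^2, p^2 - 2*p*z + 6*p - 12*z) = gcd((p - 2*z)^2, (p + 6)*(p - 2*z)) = -p + 2*z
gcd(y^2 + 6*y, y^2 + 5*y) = y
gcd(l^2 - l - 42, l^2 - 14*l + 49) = l - 7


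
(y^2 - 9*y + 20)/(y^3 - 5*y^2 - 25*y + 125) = (y - 4)/(y^2 - 25)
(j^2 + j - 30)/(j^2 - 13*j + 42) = (j^2 + j - 30)/(j^2 - 13*j + 42)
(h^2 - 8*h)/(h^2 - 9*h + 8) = h/(h - 1)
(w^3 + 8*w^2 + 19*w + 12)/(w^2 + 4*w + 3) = w + 4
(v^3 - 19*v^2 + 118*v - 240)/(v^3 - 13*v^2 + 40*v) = (v - 6)/v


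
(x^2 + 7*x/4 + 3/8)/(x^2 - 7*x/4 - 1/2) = (x + 3/2)/(x - 2)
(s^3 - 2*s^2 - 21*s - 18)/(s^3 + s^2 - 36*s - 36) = (s + 3)/(s + 6)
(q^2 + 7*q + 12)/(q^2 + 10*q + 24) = (q + 3)/(q + 6)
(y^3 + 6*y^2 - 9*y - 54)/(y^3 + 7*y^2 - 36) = (y - 3)/(y - 2)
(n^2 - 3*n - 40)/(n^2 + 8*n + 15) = (n - 8)/(n + 3)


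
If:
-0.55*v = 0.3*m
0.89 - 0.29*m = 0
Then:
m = 3.07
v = -1.67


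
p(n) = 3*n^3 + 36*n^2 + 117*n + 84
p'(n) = 9*n^2 + 72*n + 117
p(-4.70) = 17.87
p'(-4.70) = -22.59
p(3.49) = 1058.34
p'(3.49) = 477.90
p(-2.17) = -31.02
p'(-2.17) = 3.14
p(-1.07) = -3.65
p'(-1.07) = 50.26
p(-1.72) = -26.00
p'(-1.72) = 19.79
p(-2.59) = -29.66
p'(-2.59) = -9.11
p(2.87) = 787.24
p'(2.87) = 397.77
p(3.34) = 988.16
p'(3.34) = 457.88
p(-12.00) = -1320.00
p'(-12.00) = 549.00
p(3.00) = 840.00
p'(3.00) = 414.00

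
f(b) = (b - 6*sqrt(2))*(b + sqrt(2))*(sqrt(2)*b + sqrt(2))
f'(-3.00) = 62.73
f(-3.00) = -51.51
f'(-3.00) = 62.73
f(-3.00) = -51.51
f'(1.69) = -43.87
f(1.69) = -80.25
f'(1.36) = -42.48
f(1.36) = -65.97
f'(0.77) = -37.68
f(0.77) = -42.18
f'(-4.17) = 118.41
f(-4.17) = -156.35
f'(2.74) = -42.17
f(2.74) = -126.24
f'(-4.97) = 163.17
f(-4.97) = -268.62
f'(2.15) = -44.28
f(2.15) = -100.59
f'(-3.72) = 95.62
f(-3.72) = -108.26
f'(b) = sqrt(2)*(b - 6*sqrt(2))*(b + sqrt(2)) + (b - 6*sqrt(2))*(sqrt(2)*b + sqrt(2)) + (b + sqrt(2))*(sqrt(2)*b + sqrt(2))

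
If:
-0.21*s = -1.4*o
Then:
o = 0.15*s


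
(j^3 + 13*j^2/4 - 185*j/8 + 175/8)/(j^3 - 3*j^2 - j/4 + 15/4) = (4*j^2 + 23*j - 35)/(2*(2*j^2 - j - 3))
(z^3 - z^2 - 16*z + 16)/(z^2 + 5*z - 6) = (z^2 - 16)/(z + 6)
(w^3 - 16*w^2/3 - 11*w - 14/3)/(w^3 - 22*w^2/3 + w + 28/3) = (3*w + 2)/(3*w - 4)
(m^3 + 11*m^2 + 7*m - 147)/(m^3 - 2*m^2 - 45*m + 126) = (m + 7)/(m - 6)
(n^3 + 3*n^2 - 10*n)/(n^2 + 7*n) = (n^2 + 3*n - 10)/(n + 7)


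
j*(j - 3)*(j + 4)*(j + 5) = j^4 + 6*j^3 - 7*j^2 - 60*j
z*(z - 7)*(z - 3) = z^3 - 10*z^2 + 21*z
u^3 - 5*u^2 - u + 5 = (u - 5)*(u - 1)*(u + 1)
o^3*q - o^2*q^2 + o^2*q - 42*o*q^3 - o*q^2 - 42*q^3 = (o - 7*q)*(o + 6*q)*(o*q + q)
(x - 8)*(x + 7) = x^2 - x - 56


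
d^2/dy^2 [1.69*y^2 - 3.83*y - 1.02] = 3.38000000000000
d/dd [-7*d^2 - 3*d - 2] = -14*d - 3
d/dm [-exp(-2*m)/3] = 2*exp(-2*m)/3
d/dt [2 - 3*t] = -3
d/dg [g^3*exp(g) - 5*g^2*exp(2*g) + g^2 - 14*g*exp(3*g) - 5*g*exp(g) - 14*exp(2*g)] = g^3*exp(g) - 10*g^2*exp(2*g) + 3*g^2*exp(g) - 42*g*exp(3*g) - 10*g*exp(2*g) - 5*g*exp(g) + 2*g - 14*exp(3*g) - 28*exp(2*g) - 5*exp(g)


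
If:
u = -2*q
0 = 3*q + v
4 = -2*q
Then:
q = -2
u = 4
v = 6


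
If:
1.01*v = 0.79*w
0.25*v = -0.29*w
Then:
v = 0.00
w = 0.00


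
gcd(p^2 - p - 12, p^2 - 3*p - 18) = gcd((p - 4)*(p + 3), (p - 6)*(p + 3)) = p + 3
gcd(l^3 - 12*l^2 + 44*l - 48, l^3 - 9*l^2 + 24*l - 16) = l - 4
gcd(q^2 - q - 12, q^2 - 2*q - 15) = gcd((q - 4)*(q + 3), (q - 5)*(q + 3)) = q + 3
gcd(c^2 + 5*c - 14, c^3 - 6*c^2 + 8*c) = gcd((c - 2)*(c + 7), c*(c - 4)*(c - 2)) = c - 2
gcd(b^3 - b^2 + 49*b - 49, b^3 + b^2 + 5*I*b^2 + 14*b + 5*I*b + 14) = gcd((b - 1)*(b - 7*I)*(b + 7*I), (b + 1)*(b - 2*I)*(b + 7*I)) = b + 7*I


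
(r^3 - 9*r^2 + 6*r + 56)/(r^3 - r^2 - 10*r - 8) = (r - 7)/(r + 1)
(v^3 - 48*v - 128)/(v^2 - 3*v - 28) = (v^2 - 4*v - 32)/(v - 7)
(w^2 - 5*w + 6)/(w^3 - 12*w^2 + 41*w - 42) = 1/(w - 7)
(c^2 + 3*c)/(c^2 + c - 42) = c*(c + 3)/(c^2 + c - 42)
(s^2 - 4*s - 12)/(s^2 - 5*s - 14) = (s - 6)/(s - 7)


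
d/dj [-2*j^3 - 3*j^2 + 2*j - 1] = -6*j^2 - 6*j + 2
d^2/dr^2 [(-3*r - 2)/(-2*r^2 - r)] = 4*(6*r^3 + 12*r^2 + 6*r + 1)/(r^3*(8*r^3 + 12*r^2 + 6*r + 1))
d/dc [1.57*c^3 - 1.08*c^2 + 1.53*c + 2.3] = 4.71*c^2 - 2.16*c + 1.53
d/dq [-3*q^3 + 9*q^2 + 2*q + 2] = -9*q^2 + 18*q + 2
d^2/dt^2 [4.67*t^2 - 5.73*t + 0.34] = 9.34000000000000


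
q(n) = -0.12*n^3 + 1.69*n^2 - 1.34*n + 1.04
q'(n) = -0.36*n^2 + 3.38*n - 1.34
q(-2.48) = 16.59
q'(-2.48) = -11.94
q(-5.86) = 91.07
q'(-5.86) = -33.51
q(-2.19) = 13.34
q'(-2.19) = -10.47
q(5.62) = 25.59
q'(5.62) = 6.29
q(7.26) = 34.47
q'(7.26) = 4.22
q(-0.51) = 2.18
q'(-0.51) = -3.16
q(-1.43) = 6.76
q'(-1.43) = -6.91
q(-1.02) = 4.29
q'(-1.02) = -5.16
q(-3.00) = 23.51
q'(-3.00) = -14.72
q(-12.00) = 467.84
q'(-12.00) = -93.74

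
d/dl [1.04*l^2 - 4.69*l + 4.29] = 2.08*l - 4.69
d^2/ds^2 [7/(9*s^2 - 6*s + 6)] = 14*(-9*s^2 + 6*s + 4*(3*s - 1)^2 - 6)/(3*(3*s^2 - 2*s + 2)^3)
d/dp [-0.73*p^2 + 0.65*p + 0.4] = 0.65 - 1.46*p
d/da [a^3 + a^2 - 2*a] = 3*a^2 + 2*a - 2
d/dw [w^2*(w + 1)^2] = 2*w*(w + 1)*(2*w + 1)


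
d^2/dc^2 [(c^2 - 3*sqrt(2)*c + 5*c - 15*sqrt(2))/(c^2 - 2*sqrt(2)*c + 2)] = 2*(-sqrt(2)*c^3 + 5*c^3 - 45*sqrt(2)*c^2 - 6*c^2 + 18*sqrt(2)*c + 150*c - 70*sqrt(2) - 20)/(c^6 - 6*sqrt(2)*c^5 + 30*c^4 - 40*sqrt(2)*c^3 + 60*c^2 - 24*sqrt(2)*c + 8)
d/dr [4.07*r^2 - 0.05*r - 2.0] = 8.14*r - 0.05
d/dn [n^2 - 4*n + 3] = 2*n - 4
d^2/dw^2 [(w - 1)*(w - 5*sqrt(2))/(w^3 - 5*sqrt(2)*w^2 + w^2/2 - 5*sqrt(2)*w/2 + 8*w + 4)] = 4*(4*w^6 - 60*sqrt(2)*w^5 - 12*w^5 + 180*sqrt(2)*w^4 + 498*w^4 - 1897*w^3 - 590*sqrt(2)*w^3 - 828*w^2 + 4215*sqrt(2)*w^2 - 7326*w + 1380*sqrt(2)*w - 1008 + 2090*sqrt(2))/(8*w^9 - 120*sqrt(2)*w^8 + 12*w^8 - 180*sqrt(2)*w^7 + 1398*w^7 - 4010*sqrt(2)*w^6 + 2089*w^6 - 5895*sqrt(2)*w^5 + 12180*w^5 - 10620*sqrt(2)*w^4 + 16878*w^4 - 12010*sqrt(2)*w^3 + 12448*w^3 - 5760*sqrt(2)*w^2 + 7536*w^2 - 960*sqrt(2)*w + 3072*w + 512)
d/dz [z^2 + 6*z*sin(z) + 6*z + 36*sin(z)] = 6*z*cos(z) + 2*z + 6*sin(z) + 36*cos(z) + 6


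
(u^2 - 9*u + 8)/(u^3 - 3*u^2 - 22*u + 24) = (u - 8)/(u^2 - 2*u - 24)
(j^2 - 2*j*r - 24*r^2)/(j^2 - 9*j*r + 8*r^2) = (j^2 - 2*j*r - 24*r^2)/(j^2 - 9*j*r + 8*r^2)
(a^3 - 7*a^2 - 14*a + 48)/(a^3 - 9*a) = (a^2 - 10*a + 16)/(a*(a - 3))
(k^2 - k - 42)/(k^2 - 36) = (k - 7)/(k - 6)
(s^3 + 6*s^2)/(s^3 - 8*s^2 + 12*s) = s*(s + 6)/(s^2 - 8*s + 12)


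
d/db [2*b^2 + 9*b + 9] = 4*b + 9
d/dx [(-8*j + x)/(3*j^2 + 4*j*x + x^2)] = (3*j^2 + 4*j*x + x^2 + 2*(2*j + x)*(8*j - x))/(3*j^2 + 4*j*x + x^2)^2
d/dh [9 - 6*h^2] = -12*h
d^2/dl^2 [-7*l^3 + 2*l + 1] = -42*l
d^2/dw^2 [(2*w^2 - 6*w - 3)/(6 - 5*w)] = 366/(125*w^3 - 450*w^2 + 540*w - 216)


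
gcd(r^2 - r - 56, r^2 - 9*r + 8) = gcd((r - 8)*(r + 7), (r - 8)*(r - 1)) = r - 8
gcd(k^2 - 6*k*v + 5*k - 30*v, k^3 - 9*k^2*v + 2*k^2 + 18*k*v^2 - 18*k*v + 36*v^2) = -k + 6*v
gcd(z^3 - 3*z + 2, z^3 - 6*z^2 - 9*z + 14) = z^2 + z - 2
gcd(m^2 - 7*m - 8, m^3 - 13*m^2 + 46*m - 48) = m - 8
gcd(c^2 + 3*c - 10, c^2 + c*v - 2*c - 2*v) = c - 2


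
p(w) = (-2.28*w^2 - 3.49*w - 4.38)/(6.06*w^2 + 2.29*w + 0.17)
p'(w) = (-12.12*w - 2.29)*(-2.28*w^2 - 3.49*w - 4.38)/(6.06*w^2 + 2.29*w + 0.17)^2 + (-4.56*w - 3.49)/(6.06*w^2 + 2.29*w + 0.17) = (15.9282*w^2 + 52.3104*w + 9.4369)/(36.7236*w^4 + 27.7548*w^3 + 7.3045*w^2 + 0.7786*w + 0.0289)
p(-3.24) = -0.30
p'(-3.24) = 0.00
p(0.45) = -2.64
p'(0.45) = 6.14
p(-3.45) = -0.30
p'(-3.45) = 0.00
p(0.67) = -1.75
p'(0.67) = 2.64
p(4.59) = -0.49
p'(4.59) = 0.03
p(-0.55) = -4.24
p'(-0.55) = -26.25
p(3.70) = -0.53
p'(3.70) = 0.05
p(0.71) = -1.65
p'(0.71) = 2.32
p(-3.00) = -0.30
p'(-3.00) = -0.00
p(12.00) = -0.42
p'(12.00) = 0.00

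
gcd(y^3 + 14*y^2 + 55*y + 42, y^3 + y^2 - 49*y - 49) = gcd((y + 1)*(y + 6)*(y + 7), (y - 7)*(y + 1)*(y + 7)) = y^2 + 8*y + 7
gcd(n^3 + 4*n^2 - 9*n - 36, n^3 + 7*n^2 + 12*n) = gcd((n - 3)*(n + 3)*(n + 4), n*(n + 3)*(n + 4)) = n^2 + 7*n + 12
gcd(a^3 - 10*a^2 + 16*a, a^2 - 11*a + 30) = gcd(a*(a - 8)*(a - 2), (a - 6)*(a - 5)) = 1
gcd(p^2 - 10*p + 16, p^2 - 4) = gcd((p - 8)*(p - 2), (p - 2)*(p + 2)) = p - 2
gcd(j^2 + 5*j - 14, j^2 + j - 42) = j + 7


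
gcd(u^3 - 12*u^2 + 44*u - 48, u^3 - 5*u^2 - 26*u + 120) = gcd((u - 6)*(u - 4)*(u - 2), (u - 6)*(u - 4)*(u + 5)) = u^2 - 10*u + 24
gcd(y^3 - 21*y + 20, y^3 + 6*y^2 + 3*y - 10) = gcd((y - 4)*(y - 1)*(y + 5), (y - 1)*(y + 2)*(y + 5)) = y^2 + 4*y - 5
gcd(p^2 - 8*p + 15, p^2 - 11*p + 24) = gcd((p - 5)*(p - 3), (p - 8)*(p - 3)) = p - 3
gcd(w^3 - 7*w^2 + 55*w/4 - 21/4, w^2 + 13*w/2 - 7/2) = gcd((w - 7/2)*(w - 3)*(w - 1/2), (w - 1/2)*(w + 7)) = w - 1/2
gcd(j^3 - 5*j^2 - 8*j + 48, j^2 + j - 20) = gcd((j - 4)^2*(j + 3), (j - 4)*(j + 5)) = j - 4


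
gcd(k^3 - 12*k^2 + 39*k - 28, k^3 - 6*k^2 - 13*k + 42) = k - 7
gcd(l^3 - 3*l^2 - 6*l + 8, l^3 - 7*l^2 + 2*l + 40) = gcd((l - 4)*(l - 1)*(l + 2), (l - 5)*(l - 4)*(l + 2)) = l^2 - 2*l - 8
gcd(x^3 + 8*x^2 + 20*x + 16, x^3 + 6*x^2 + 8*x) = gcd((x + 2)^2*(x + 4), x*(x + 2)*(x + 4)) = x^2 + 6*x + 8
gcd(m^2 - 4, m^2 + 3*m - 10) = m - 2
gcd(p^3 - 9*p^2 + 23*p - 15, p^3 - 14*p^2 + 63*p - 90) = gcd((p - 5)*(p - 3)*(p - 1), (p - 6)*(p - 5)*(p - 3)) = p^2 - 8*p + 15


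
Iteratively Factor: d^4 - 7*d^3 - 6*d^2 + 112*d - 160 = (d - 4)*(d^3 - 3*d^2 - 18*d + 40) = (d - 4)*(d - 2)*(d^2 - d - 20) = (d - 4)*(d - 2)*(d + 4)*(d - 5)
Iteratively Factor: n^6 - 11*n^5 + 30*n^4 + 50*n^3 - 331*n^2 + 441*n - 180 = (n + 3)*(n^5 - 14*n^4 + 72*n^3 - 166*n^2 + 167*n - 60) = (n - 1)*(n + 3)*(n^4 - 13*n^3 + 59*n^2 - 107*n + 60) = (n - 3)*(n - 1)*(n + 3)*(n^3 - 10*n^2 + 29*n - 20) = (n - 3)*(n - 1)^2*(n + 3)*(n^2 - 9*n + 20) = (n - 5)*(n - 3)*(n - 1)^2*(n + 3)*(n - 4)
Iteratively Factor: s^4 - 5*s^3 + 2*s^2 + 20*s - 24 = (s - 2)*(s^3 - 3*s^2 - 4*s + 12) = (s - 3)*(s - 2)*(s^2 - 4) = (s - 3)*(s - 2)*(s + 2)*(s - 2)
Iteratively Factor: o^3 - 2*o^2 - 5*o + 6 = (o + 2)*(o^2 - 4*o + 3) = (o - 3)*(o + 2)*(o - 1)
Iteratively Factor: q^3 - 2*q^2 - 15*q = (q + 3)*(q^2 - 5*q) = (q - 5)*(q + 3)*(q)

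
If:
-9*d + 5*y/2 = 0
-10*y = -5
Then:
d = 5/36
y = 1/2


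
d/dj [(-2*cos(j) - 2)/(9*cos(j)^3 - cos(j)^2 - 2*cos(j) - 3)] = -2*(23*cos(j)/2 + 13*cos(2*j) + 9*cos(3*j)/2 + 14)*sin(j)/(-9*cos(j)^3 + cos(j)^2 + 2*cos(j) + 3)^2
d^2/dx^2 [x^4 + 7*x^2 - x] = 12*x^2 + 14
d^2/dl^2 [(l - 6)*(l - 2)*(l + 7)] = 6*l - 2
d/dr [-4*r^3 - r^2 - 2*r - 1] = -12*r^2 - 2*r - 2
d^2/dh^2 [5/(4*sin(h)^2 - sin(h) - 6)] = 5*(64*sin(h)^4 - 12*sin(h)^3 + sin(h)^2 + 18*sin(h) - 50)/(-4*sin(h)^2 + sin(h) + 6)^3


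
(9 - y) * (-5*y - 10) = 5*y^2 - 35*y - 90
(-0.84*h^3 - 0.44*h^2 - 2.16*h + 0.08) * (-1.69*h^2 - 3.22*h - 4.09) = 1.4196*h^5 + 3.4484*h^4 + 8.5028*h^3 + 8.6196*h^2 + 8.5768*h - 0.3272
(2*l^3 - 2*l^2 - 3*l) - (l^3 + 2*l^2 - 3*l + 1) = l^3 - 4*l^2 - 1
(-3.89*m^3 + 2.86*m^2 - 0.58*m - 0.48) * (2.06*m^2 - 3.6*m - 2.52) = -8.0134*m^5 + 19.8956*m^4 - 1.688*m^3 - 6.108*m^2 + 3.1896*m + 1.2096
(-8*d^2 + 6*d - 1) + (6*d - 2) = -8*d^2 + 12*d - 3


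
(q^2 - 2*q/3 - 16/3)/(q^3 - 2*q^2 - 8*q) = (q - 8/3)/(q*(q - 4))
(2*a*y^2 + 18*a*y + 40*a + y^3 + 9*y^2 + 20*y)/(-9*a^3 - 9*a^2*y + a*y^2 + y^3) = (2*a*y^2 + 18*a*y + 40*a + y^3 + 9*y^2 + 20*y)/(-9*a^3 - 9*a^2*y + a*y^2 + y^3)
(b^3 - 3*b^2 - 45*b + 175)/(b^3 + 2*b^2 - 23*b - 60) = (b^2 + 2*b - 35)/(b^2 + 7*b + 12)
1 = 1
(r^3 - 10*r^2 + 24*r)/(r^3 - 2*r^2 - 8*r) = (r - 6)/(r + 2)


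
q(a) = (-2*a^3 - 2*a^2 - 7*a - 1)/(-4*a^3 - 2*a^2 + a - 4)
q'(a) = (-6*a^2 - 4*a - 7)/(-4*a^3 - 2*a^2 + a - 4) + (12*a^2 + 4*a - 1)*(-2*a^3 - 2*a^2 - 7*a - 1)/(-4*a^3 - 2*a^2 + a - 4)^2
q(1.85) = 0.97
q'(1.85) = -0.33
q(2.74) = 0.77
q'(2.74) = -0.15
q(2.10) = 0.90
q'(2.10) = -0.26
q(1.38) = 1.16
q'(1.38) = -0.47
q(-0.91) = -1.47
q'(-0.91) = 4.54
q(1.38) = 1.16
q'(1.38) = -0.47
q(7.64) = 0.56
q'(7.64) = -0.01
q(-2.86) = 0.70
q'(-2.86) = 0.22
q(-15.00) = 0.49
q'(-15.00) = 0.00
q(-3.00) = 0.67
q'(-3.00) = 0.18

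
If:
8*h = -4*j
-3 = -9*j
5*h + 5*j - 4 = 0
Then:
No Solution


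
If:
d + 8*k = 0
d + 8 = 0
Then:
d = -8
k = 1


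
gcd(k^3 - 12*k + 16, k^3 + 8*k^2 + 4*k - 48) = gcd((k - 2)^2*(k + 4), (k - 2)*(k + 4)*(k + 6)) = k^2 + 2*k - 8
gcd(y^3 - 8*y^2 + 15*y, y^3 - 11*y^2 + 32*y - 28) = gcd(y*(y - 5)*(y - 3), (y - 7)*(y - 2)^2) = 1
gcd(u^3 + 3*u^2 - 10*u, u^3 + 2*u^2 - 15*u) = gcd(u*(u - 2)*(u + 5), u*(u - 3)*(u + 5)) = u^2 + 5*u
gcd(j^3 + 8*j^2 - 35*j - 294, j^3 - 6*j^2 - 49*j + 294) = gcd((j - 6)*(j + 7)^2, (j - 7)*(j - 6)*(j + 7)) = j^2 + j - 42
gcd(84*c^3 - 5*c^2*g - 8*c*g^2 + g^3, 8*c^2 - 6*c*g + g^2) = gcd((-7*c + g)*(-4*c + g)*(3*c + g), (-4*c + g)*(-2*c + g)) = 4*c - g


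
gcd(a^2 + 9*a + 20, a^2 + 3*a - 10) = a + 5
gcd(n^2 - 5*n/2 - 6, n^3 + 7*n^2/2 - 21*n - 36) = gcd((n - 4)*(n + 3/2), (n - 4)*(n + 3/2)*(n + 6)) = n^2 - 5*n/2 - 6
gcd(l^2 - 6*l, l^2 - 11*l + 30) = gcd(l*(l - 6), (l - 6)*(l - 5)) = l - 6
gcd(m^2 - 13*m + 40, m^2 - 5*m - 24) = m - 8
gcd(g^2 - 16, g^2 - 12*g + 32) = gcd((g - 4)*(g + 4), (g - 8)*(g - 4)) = g - 4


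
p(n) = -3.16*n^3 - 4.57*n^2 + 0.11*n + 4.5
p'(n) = -9.48*n^2 - 9.14*n + 0.11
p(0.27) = 4.13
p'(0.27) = -3.05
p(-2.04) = 12.08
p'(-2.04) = -20.70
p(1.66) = -22.37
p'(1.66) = -41.19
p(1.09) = -4.90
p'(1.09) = -21.12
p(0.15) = 4.40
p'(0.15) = -1.47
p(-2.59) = 28.46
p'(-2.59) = -39.81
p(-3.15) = 57.58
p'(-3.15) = -65.16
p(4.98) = -498.57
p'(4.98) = -280.51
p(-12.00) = 4805.58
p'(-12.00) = -1255.33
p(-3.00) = 48.36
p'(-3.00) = -57.79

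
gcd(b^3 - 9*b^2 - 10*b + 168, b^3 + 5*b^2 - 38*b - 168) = b^2 - 2*b - 24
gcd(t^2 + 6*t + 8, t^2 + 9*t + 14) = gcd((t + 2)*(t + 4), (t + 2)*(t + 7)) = t + 2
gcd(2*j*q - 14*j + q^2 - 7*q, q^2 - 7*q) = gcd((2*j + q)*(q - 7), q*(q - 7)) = q - 7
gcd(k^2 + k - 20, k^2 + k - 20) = k^2 + k - 20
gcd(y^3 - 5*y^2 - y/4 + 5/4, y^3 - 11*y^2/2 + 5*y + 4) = y + 1/2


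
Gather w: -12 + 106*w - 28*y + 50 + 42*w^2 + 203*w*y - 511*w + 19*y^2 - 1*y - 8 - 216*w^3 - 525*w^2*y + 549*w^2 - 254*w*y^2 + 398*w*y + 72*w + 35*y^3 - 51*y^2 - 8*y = -216*w^3 + w^2*(591 - 525*y) + w*(-254*y^2 + 601*y - 333) + 35*y^3 - 32*y^2 - 37*y + 30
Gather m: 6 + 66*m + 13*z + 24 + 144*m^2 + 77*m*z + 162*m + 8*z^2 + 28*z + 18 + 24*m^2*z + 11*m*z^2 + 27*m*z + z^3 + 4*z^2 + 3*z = m^2*(24*z + 144) + m*(11*z^2 + 104*z + 228) + z^3 + 12*z^2 + 44*z + 48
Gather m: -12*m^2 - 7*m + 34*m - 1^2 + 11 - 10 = -12*m^2 + 27*m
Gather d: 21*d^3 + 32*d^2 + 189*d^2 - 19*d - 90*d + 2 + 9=21*d^3 + 221*d^2 - 109*d + 11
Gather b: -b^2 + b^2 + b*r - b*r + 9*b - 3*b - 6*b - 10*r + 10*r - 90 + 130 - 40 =0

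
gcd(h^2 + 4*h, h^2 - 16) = h + 4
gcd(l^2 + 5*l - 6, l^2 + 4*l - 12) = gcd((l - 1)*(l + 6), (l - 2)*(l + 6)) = l + 6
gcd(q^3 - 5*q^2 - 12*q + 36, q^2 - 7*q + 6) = q - 6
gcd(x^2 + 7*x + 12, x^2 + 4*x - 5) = 1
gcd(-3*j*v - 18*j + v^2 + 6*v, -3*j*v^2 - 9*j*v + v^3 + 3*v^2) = -3*j + v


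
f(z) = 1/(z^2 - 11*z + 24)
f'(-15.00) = 0.00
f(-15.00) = 0.00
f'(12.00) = -0.01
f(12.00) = 0.03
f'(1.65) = 0.10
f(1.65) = 0.12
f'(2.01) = 0.20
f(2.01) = 0.17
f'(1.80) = 0.13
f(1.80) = 0.13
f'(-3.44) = 0.00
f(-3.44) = 0.01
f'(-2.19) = 0.01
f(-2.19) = 0.02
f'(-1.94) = 0.01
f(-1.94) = 0.02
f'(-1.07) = 0.01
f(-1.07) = 0.03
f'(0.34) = 0.02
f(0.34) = 0.05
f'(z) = (11 - 2*z)/(z^2 - 11*z + 24)^2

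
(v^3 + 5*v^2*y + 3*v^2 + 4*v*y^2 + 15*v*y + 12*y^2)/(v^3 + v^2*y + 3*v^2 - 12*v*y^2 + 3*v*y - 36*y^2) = (-v - y)/(-v + 3*y)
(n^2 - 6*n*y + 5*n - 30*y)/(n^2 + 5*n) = (n - 6*y)/n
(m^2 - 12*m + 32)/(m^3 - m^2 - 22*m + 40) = (m - 8)/(m^2 + 3*m - 10)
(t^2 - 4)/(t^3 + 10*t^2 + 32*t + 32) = (t - 2)/(t^2 + 8*t + 16)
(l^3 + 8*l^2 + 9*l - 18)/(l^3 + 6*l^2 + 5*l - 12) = (l + 6)/(l + 4)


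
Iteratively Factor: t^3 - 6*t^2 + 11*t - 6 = (t - 2)*(t^2 - 4*t + 3) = (t - 3)*(t - 2)*(t - 1)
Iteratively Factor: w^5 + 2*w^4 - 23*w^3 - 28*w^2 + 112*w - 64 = (w - 1)*(w^4 + 3*w^3 - 20*w^2 - 48*w + 64) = (w - 1)*(w + 4)*(w^3 - w^2 - 16*w + 16) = (w - 1)*(w + 4)^2*(w^2 - 5*w + 4) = (w - 4)*(w - 1)*(w + 4)^2*(w - 1)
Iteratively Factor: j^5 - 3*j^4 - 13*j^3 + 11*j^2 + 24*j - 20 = (j - 1)*(j^4 - 2*j^3 - 15*j^2 - 4*j + 20) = (j - 1)^2*(j^3 - j^2 - 16*j - 20) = (j - 5)*(j - 1)^2*(j^2 + 4*j + 4) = (j - 5)*(j - 1)^2*(j + 2)*(j + 2)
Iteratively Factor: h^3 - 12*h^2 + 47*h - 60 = (h - 5)*(h^2 - 7*h + 12) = (h - 5)*(h - 4)*(h - 3)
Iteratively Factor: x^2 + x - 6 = (x - 2)*(x + 3)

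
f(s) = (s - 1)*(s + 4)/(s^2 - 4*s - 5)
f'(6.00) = -6.02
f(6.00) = 7.14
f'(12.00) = -0.13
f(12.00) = 1.93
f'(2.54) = -1.07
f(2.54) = -1.16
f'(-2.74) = -0.43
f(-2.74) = -0.35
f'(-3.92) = -0.19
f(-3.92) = -0.02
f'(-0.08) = -1.41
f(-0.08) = 0.91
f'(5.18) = -185.21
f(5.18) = 34.50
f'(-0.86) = -51.20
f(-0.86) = 7.12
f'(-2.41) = -0.61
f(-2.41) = -0.52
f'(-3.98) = -0.19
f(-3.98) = -0.00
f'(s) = (4 - 2*s)*(s - 1)*(s + 4)/(s^2 - 4*s - 5)^2 + (s - 1)/(s^2 - 4*s - 5) + (s + 4)/(s^2 - 4*s - 5) = (-7*s^2 - 2*s - 31)/(s^4 - 8*s^3 + 6*s^2 + 40*s + 25)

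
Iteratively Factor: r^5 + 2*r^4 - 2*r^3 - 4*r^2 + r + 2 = (r + 1)*(r^4 + r^3 - 3*r^2 - r + 2) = (r - 1)*(r + 1)*(r^3 + 2*r^2 - r - 2) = (r - 1)*(r + 1)*(r + 2)*(r^2 - 1) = (r - 1)*(r + 1)^2*(r + 2)*(r - 1)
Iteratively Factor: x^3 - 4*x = (x)*(x^2 - 4) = x*(x + 2)*(x - 2)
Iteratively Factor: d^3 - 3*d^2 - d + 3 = (d + 1)*(d^2 - 4*d + 3) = (d - 3)*(d + 1)*(d - 1)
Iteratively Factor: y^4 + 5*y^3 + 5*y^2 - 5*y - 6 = (y - 1)*(y^3 + 6*y^2 + 11*y + 6) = (y - 1)*(y + 2)*(y^2 + 4*y + 3) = (y - 1)*(y + 1)*(y + 2)*(y + 3)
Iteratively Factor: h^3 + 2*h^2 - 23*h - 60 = (h + 3)*(h^2 - h - 20) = (h + 3)*(h + 4)*(h - 5)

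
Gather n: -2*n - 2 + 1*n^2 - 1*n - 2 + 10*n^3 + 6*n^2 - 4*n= 10*n^3 + 7*n^2 - 7*n - 4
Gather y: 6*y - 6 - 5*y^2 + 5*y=-5*y^2 + 11*y - 6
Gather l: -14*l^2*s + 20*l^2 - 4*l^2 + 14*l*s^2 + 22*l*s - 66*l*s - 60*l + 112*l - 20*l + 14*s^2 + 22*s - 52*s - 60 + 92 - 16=l^2*(16 - 14*s) + l*(14*s^2 - 44*s + 32) + 14*s^2 - 30*s + 16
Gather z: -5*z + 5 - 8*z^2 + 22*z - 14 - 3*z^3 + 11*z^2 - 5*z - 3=-3*z^3 + 3*z^2 + 12*z - 12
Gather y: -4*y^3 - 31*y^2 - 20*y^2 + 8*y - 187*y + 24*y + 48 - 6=-4*y^3 - 51*y^2 - 155*y + 42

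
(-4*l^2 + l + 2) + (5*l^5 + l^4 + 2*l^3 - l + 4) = 5*l^5 + l^4 + 2*l^3 - 4*l^2 + 6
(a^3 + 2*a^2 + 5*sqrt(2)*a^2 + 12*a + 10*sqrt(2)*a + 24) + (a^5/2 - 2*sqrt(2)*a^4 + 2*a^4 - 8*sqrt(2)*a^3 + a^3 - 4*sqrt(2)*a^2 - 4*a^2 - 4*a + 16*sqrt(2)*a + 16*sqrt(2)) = a^5/2 - 2*sqrt(2)*a^4 + 2*a^4 - 8*sqrt(2)*a^3 + 2*a^3 - 2*a^2 + sqrt(2)*a^2 + 8*a + 26*sqrt(2)*a + 16*sqrt(2) + 24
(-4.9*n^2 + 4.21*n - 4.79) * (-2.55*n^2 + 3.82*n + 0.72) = 12.495*n^4 - 29.4535*n^3 + 24.7687*n^2 - 15.2666*n - 3.4488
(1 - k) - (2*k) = 1 - 3*k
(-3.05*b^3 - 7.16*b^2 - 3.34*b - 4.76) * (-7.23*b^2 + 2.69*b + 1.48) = 22.0515*b^5 + 43.5623*b^4 + 0.373799999999999*b^3 + 14.8334*b^2 - 17.7476*b - 7.0448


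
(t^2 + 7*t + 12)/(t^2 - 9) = (t + 4)/(t - 3)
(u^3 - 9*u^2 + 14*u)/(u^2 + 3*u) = (u^2 - 9*u + 14)/(u + 3)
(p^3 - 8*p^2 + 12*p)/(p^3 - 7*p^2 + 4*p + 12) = p/(p + 1)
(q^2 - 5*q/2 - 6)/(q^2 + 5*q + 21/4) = 2*(q - 4)/(2*q + 7)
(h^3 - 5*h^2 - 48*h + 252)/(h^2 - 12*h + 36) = h + 7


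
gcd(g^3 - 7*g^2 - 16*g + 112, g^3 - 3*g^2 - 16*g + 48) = g^2 - 16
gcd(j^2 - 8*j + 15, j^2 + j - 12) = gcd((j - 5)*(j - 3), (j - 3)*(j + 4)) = j - 3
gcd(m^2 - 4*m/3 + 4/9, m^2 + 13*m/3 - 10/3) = m - 2/3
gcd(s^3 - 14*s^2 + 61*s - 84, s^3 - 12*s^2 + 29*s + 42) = s - 7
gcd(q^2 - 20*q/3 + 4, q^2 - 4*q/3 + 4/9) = q - 2/3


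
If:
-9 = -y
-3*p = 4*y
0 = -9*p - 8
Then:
No Solution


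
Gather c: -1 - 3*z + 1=-3*z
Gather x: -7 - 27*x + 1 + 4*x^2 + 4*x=4*x^2 - 23*x - 6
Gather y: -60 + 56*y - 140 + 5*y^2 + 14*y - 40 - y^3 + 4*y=-y^3 + 5*y^2 + 74*y - 240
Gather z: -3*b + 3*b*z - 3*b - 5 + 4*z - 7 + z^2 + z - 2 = -6*b + z^2 + z*(3*b + 5) - 14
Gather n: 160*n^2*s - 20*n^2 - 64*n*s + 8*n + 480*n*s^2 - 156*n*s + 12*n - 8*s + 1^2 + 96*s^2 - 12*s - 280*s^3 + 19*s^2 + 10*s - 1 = n^2*(160*s - 20) + n*(480*s^2 - 220*s + 20) - 280*s^3 + 115*s^2 - 10*s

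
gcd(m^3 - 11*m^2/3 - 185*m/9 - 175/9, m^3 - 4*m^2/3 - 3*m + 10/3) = m + 5/3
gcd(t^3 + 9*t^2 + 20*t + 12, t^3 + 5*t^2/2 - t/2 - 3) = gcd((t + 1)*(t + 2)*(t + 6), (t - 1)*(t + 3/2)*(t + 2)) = t + 2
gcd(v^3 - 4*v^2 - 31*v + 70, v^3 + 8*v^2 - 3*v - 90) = v + 5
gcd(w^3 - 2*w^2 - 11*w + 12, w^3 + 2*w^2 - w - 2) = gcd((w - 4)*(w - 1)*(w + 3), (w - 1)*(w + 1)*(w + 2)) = w - 1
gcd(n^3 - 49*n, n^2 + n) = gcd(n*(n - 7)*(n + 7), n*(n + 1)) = n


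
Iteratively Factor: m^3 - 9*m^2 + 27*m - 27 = (m - 3)*(m^2 - 6*m + 9) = (m - 3)^2*(m - 3)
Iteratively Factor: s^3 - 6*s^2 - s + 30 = (s - 3)*(s^2 - 3*s - 10) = (s - 5)*(s - 3)*(s + 2)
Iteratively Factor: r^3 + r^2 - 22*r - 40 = (r + 4)*(r^2 - 3*r - 10) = (r - 5)*(r + 4)*(r + 2)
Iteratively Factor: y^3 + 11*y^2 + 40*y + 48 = (y + 4)*(y^2 + 7*y + 12) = (y + 4)^2*(y + 3)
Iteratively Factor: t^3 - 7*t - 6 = (t + 1)*(t^2 - t - 6) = (t - 3)*(t + 1)*(t + 2)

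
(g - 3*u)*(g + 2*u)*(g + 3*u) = g^3 + 2*g^2*u - 9*g*u^2 - 18*u^3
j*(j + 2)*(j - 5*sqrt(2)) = j^3 - 5*sqrt(2)*j^2 + 2*j^2 - 10*sqrt(2)*j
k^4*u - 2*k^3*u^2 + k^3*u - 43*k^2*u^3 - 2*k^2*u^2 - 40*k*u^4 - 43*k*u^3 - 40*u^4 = (k - 8*u)*(k + u)*(k + 5*u)*(k*u + u)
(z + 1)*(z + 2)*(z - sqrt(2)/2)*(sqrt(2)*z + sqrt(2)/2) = sqrt(2)*z^4 - z^3 + 7*sqrt(2)*z^3/2 - 7*z^2/2 + 7*sqrt(2)*z^2/2 - 7*z/2 + sqrt(2)*z - 1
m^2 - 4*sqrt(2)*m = m*(m - 4*sqrt(2))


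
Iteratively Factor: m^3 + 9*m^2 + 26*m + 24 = (m + 3)*(m^2 + 6*m + 8) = (m + 2)*(m + 3)*(m + 4)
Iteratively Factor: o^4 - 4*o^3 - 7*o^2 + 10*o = (o - 5)*(o^3 + o^2 - 2*o) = o*(o - 5)*(o^2 + o - 2) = o*(o - 5)*(o + 2)*(o - 1)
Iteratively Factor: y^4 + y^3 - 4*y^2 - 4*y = (y + 1)*(y^3 - 4*y) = (y + 1)*(y + 2)*(y^2 - 2*y) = (y - 2)*(y + 1)*(y + 2)*(y)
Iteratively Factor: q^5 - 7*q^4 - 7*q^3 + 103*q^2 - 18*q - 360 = (q - 4)*(q^4 - 3*q^3 - 19*q^2 + 27*q + 90) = (q - 4)*(q + 3)*(q^3 - 6*q^2 - q + 30) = (q - 5)*(q - 4)*(q + 3)*(q^2 - q - 6) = (q - 5)*(q - 4)*(q - 3)*(q + 3)*(q + 2)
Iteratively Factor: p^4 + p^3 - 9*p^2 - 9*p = (p)*(p^3 + p^2 - 9*p - 9) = p*(p - 3)*(p^2 + 4*p + 3) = p*(p - 3)*(p + 3)*(p + 1)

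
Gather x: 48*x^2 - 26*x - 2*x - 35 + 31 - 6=48*x^2 - 28*x - 10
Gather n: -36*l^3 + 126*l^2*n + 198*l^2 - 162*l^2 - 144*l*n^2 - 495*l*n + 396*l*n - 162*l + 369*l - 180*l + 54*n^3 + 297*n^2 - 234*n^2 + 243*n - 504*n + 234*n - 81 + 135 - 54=-36*l^3 + 36*l^2 + 27*l + 54*n^3 + n^2*(63 - 144*l) + n*(126*l^2 - 99*l - 27)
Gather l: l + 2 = l + 2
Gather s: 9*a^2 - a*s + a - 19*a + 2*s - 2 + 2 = 9*a^2 - 18*a + s*(2 - a)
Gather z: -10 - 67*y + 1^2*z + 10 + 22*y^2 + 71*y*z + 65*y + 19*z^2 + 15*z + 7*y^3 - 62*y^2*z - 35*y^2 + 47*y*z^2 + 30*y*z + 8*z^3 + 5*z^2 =7*y^3 - 13*y^2 - 2*y + 8*z^3 + z^2*(47*y + 24) + z*(-62*y^2 + 101*y + 16)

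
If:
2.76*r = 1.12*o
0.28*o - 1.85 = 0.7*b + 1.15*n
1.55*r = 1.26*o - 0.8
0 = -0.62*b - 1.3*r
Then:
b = -1.08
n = -0.64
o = 1.27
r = 0.51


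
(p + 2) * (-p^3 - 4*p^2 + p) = -p^4 - 6*p^3 - 7*p^2 + 2*p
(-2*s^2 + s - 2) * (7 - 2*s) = 4*s^3 - 16*s^2 + 11*s - 14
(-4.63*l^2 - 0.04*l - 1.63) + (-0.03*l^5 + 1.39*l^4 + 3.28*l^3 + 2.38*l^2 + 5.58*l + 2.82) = -0.03*l^5 + 1.39*l^4 + 3.28*l^3 - 2.25*l^2 + 5.54*l + 1.19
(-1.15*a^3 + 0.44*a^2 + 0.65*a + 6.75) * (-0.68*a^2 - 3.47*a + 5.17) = 0.782*a^5 + 3.6913*a^4 - 7.9143*a^3 - 4.5707*a^2 - 20.062*a + 34.8975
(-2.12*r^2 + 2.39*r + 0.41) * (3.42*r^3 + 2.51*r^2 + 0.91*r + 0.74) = -7.2504*r^5 + 2.8526*r^4 + 5.4719*r^3 + 1.6352*r^2 + 2.1417*r + 0.3034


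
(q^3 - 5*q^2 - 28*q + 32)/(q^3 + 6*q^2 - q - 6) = (q^2 - 4*q - 32)/(q^2 + 7*q + 6)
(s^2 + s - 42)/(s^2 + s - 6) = (s^2 + s - 42)/(s^2 + s - 6)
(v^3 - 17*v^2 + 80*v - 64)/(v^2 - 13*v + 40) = (v^2 - 9*v + 8)/(v - 5)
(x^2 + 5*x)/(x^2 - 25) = x/(x - 5)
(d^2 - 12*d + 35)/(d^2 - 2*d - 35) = (d - 5)/(d + 5)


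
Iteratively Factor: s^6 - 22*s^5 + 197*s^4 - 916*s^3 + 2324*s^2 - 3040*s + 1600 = (s - 2)*(s^5 - 20*s^4 + 157*s^3 - 602*s^2 + 1120*s - 800) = (s - 5)*(s - 2)*(s^4 - 15*s^3 + 82*s^2 - 192*s + 160) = (s - 5)^2*(s - 2)*(s^3 - 10*s^2 + 32*s - 32) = (s - 5)^2*(s - 4)*(s - 2)*(s^2 - 6*s + 8) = (s - 5)^2*(s - 4)*(s - 2)^2*(s - 4)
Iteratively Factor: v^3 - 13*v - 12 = (v - 4)*(v^2 + 4*v + 3) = (v - 4)*(v + 3)*(v + 1)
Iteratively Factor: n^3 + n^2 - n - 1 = (n + 1)*(n^2 - 1) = (n + 1)^2*(n - 1)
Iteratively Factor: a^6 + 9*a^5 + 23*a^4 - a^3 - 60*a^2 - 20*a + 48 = (a + 2)*(a^5 + 7*a^4 + 9*a^3 - 19*a^2 - 22*a + 24) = (a + 2)*(a + 3)*(a^4 + 4*a^3 - 3*a^2 - 10*a + 8) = (a + 2)^2*(a + 3)*(a^3 + 2*a^2 - 7*a + 4) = (a + 2)^2*(a + 3)*(a + 4)*(a^2 - 2*a + 1) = (a - 1)*(a + 2)^2*(a + 3)*(a + 4)*(a - 1)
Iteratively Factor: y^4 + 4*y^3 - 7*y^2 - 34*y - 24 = (y + 1)*(y^3 + 3*y^2 - 10*y - 24) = (y + 1)*(y + 2)*(y^2 + y - 12) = (y - 3)*(y + 1)*(y + 2)*(y + 4)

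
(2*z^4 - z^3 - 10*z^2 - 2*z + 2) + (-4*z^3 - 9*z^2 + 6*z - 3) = 2*z^4 - 5*z^3 - 19*z^2 + 4*z - 1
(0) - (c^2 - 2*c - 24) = -c^2 + 2*c + 24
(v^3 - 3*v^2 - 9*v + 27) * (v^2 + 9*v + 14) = v^5 + 6*v^4 - 22*v^3 - 96*v^2 + 117*v + 378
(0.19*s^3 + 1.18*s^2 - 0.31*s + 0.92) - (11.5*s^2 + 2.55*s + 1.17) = 0.19*s^3 - 10.32*s^2 - 2.86*s - 0.25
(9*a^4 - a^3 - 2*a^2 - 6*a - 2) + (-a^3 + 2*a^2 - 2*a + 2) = 9*a^4 - 2*a^3 - 8*a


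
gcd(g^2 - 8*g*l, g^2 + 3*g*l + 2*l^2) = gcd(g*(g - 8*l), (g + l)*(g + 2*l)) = 1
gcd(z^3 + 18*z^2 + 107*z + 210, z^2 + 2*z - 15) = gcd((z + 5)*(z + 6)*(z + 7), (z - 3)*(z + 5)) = z + 5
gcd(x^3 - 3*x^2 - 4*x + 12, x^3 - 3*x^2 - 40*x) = 1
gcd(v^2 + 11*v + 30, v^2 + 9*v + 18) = v + 6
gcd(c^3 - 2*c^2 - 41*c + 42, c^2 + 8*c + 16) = 1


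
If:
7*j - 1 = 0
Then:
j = 1/7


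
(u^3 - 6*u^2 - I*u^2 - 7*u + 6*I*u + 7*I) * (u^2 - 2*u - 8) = u^5 - 8*u^4 - I*u^4 - 3*u^3 + 8*I*u^3 + 62*u^2 + 3*I*u^2 + 56*u - 62*I*u - 56*I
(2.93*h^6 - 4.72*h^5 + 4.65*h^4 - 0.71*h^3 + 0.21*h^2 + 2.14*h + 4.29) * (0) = 0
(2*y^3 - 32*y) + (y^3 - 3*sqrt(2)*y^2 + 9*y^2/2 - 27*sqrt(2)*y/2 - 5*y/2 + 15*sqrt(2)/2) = 3*y^3 - 3*sqrt(2)*y^2 + 9*y^2/2 - 69*y/2 - 27*sqrt(2)*y/2 + 15*sqrt(2)/2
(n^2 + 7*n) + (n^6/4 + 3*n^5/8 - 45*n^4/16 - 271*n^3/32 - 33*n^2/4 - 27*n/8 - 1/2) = n^6/4 + 3*n^5/8 - 45*n^4/16 - 271*n^3/32 - 29*n^2/4 + 29*n/8 - 1/2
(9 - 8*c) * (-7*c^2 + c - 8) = 56*c^3 - 71*c^2 + 73*c - 72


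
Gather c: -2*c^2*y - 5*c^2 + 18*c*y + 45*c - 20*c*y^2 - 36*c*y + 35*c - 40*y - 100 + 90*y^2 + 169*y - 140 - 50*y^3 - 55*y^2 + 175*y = c^2*(-2*y - 5) + c*(-20*y^2 - 18*y + 80) - 50*y^3 + 35*y^2 + 304*y - 240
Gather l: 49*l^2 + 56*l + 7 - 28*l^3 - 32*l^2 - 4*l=-28*l^3 + 17*l^2 + 52*l + 7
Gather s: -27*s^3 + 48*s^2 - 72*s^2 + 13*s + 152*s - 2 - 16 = -27*s^3 - 24*s^2 + 165*s - 18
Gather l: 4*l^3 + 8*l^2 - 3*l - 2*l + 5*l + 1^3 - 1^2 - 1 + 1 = 4*l^3 + 8*l^2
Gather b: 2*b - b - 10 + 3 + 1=b - 6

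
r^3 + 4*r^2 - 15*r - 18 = (r - 3)*(r + 1)*(r + 6)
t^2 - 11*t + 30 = (t - 6)*(t - 5)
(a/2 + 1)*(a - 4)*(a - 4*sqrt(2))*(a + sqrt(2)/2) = a^4/2 - 7*sqrt(2)*a^3/4 - a^3 - 6*a^2 + 7*sqrt(2)*a^2/2 + 4*a + 14*sqrt(2)*a + 16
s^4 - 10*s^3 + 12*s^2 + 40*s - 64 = (s - 8)*(s - 2)^2*(s + 2)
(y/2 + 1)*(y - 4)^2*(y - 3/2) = y^4/2 - 15*y^3/4 + 9*y^2/2 + 16*y - 24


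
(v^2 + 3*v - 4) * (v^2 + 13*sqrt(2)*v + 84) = v^4 + 3*v^3 + 13*sqrt(2)*v^3 + 39*sqrt(2)*v^2 + 80*v^2 - 52*sqrt(2)*v + 252*v - 336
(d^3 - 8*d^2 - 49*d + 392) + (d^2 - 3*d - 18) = d^3 - 7*d^2 - 52*d + 374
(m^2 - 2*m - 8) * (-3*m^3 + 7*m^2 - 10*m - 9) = -3*m^5 + 13*m^4 - 45*m^2 + 98*m + 72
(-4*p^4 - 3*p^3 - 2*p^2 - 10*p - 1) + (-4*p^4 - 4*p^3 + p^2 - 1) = -8*p^4 - 7*p^3 - p^2 - 10*p - 2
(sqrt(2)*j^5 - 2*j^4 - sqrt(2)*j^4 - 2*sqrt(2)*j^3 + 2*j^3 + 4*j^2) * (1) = sqrt(2)*j^5 - 2*j^4 - sqrt(2)*j^4 - 2*sqrt(2)*j^3 + 2*j^3 + 4*j^2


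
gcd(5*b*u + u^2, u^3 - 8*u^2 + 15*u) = u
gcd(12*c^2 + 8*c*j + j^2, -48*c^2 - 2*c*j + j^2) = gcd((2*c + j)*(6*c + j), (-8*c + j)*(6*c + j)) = 6*c + j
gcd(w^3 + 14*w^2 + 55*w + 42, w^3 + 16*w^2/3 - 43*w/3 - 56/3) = w^2 + 8*w + 7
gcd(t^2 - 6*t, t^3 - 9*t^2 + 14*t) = t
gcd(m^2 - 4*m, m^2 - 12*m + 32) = m - 4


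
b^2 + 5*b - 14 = (b - 2)*(b + 7)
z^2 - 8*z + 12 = (z - 6)*(z - 2)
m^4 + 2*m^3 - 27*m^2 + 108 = (m - 3)^2*(m + 2)*(m + 6)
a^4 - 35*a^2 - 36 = (a - 6)*(a + 6)*(-I*a + 1)*(I*a + 1)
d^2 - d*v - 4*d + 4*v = (d - 4)*(d - v)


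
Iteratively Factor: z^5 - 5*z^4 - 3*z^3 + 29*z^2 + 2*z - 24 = (z + 1)*(z^4 - 6*z^3 + 3*z^2 + 26*z - 24) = (z - 3)*(z + 1)*(z^3 - 3*z^2 - 6*z + 8) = (z - 4)*(z - 3)*(z + 1)*(z^2 + z - 2) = (z - 4)*(z - 3)*(z + 1)*(z + 2)*(z - 1)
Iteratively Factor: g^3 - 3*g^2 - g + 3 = (g - 1)*(g^2 - 2*g - 3) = (g - 3)*(g - 1)*(g + 1)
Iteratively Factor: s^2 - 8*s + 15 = (s - 3)*(s - 5)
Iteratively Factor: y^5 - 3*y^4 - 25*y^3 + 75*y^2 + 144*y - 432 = (y - 3)*(y^4 - 25*y^2 + 144) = (y - 3)^2*(y^3 + 3*y^2 - 16*y - 48) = (y - 3)^2*(y + 3)*(y^2 - 16) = (y - 3)^2*(y + 3)*(y + 4)*(y - 4)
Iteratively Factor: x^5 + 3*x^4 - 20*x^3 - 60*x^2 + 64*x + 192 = (x + 2)*(x^4 + x^3 - 22*x^2 - 16*x + 96) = (x + 2)*(x + 3)*(x^3 - 2*x^2 - 16*x + 32) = (x - 2)*(x + 2)*(x + 3)*(x^2 - 16) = (x - 4)*(x - 2)*(x + 2)*(x + 3)*(x + 4)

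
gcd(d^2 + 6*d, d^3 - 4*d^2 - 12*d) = d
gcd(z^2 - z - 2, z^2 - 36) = 1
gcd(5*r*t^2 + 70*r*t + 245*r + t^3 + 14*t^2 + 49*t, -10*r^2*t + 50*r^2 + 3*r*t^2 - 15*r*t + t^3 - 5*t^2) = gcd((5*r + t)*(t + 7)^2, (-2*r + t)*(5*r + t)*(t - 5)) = 5*r + t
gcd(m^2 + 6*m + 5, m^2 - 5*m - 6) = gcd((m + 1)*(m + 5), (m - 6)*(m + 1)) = m + 1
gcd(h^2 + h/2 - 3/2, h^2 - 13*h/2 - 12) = h + 3/2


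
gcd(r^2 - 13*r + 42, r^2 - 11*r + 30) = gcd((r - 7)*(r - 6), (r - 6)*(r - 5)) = r - 6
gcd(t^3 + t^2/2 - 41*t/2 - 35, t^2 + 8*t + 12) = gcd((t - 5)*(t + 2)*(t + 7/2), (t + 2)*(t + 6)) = t + 2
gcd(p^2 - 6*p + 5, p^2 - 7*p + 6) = p - 1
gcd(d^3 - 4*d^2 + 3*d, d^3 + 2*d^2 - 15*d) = d^2 - 3*d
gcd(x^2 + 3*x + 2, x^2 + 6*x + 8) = x + 2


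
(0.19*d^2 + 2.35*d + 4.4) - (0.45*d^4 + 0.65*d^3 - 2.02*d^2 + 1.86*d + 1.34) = -0.45*d^4 - 0.65*d^3 + 2.21*d^2 + 0.49*d + 3.06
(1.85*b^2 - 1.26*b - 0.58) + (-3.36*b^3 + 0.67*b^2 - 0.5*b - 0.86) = -3.36*b^3 + 2.52*b^2 - 1.76*b - 1.44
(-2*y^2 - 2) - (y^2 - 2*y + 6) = -3*y^2 + 2*y - 8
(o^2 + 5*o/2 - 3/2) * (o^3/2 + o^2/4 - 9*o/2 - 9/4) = o^5/2 + 3*o^4/2 - 37*o^3/8 - 111*o^2/8 + 9*o/8 + 27/8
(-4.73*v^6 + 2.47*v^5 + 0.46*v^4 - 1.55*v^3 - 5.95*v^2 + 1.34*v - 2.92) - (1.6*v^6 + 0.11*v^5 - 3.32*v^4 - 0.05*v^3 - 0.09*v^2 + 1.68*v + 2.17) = -6.33*v^6 + 2.36*v^5 + 3.78*v^4 - 1.5*v^3 - 5.86*v^2 - 0.34*v - 5.09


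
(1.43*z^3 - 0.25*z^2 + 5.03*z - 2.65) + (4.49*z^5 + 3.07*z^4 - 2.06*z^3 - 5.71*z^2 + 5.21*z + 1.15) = 4.49*z^5 + 3.07*z^4 - 0.63*z^3 - 5.96*z^2 + 10.24*z - 1.5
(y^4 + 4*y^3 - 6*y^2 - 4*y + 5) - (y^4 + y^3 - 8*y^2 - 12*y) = 3*y^3 + 2*y^2 + 8*y + 5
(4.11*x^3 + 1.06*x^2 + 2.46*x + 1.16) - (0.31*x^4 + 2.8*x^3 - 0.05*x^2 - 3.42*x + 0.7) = -0.31*x^4 + 1.31*x^3 + 1.11*x^2 + 5.88*x + 0.46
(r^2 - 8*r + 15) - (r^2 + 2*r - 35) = 50 - 10*r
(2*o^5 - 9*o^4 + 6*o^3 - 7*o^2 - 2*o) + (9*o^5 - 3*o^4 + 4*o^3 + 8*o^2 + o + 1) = 11*o^5 - 12*o^4 + 10*o^3 + o^2 - o + 1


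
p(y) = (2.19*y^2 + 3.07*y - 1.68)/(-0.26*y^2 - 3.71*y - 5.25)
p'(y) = (0.52*y + 3.71)*(2.19*y^2 + 3.07*y - 1.68)/(-0.26*y^2 - 3.71*y - 5.25)^2 + (4.38*y + 3.07)/(-0.26*y^2 - 3.71*y - 5.25)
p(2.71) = -1.32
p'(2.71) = -0.48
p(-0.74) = 1.04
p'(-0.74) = -1.24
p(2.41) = -1.17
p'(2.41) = -0.50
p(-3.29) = 2.88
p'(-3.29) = -1.35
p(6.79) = -2.83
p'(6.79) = -0.29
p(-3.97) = 3.84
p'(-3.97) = -1.49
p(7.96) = -3.15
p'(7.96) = -0.26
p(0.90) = -0.32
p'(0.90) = -0.64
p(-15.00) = -54.94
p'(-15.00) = -20.01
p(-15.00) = -54.94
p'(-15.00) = -20.01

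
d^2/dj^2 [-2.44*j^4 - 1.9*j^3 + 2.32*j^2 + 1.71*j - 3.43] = -29.28*j^2 - 11.4*j + 4.64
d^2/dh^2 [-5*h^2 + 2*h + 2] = -10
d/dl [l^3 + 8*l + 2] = 3*l^2 + 8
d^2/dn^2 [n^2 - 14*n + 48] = 2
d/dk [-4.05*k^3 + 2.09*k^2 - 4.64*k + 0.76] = -12.15*k^2 + 4.18*k - 4.64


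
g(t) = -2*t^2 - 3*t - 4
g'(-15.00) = 57.00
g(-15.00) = -409.00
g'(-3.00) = 9.00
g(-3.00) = -13.00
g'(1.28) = -8.12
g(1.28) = -11.12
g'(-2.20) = 5.80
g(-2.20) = -7.08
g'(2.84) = -14.36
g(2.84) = -28.65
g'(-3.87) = 12.48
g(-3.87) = -22.34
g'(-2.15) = 5.60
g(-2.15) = -6.80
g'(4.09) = -19.36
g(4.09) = -49.73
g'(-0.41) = -1.36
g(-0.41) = -3.11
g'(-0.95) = 0.80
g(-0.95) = -2.96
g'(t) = -4*t - 3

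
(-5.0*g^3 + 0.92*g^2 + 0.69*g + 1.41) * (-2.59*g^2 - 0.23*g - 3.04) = 12.95*g^5 - 1.2328*g^4 + 13.2013*g^3 - 6.6074*g^2 - 2.4219*g - 4.2864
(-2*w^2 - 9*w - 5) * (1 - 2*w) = 4*w^3 + 16*w^2 + w - 5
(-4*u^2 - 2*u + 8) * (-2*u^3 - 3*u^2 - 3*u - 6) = 8*u^5 + 16*u^4 + 2*u^3 + 6*u^2 - 12*u - 48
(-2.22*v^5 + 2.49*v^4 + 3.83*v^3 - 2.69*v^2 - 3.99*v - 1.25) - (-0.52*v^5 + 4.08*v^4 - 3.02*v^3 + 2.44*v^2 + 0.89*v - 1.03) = -1.7*v^5 - 1.59*v^4 + 6.85*v^3 - 5.13*v^2 - 4.88*v - 0.22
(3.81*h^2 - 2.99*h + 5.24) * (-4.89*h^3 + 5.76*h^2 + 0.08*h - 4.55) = -18.6309*h^5 + 36.5667*h^4 - 42.5412*h^3 + 12.6077*h^2 + 14.0237*h - 23.842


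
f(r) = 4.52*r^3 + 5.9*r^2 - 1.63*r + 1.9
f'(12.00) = 2092.61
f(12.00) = 8642.50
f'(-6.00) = 415.73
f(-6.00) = -752.24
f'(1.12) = 28.60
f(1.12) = 13.83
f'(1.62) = 53.07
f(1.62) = 33.96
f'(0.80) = 16.49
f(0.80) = 6.69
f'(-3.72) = 142.12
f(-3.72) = -143.07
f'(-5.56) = 351.95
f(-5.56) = -583.54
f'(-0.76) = -2.77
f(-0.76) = 4.56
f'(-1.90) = 24.90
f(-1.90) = -4.71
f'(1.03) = 24.91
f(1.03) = 11.42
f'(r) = 13.56*r^2 + 11.8*r - 1.63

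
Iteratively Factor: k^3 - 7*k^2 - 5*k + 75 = (k - 5)*(k^2 - 2*k - 15) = (k - 5)*(k + 3)*(k - 5)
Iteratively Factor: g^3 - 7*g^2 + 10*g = (g - 2)*(g^2 - 5*g) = (g - 5)*(g - 2)*(g)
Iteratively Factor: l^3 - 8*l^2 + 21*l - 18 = (l - 3)*(l^2 - 5*l + 6) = (l - 3)*(l - 2)*(l - 3)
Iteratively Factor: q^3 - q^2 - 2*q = (q + 1)*(q^2 - 2*q) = q*(q + 1)*(q - 2)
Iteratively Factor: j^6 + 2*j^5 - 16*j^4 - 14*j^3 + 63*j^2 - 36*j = (j)*(j^5 + 2*j^4 - 16*j^3 - 14*j^2 + 63*j - 36) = j*(j + 3)*(j^4 - j^3 - 13*j^2 + 25*j - 12) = j*(j - 1)*(j + 3)*(j^3 - 13*j + 12) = j*(j - 1)^2*(j + 3)*(j^2 + j - 12) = j*(j - 1)^2*(j + 3)*(j + 4)*(j - 3)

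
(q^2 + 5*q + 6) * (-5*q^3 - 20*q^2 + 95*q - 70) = -5*q^5 - 45*q^4 - 35*q^3 + 285*q^2 + 220*q - 420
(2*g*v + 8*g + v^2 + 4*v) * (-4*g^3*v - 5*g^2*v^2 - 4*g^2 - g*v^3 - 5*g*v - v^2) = -8*g^4*v^2 - 32*g^4*v - 14*g^3*v^3 - 56*g^3*v^2 - 8*g^3*v - 32*g^3 - 7*g^2*v^4 - 28*g^2*v^3 - 14*g^2*v^2 - 56*g^2*v - g*v^5 - 4*g*v^4 - 7*g*v^3 - 28*g*v^2 - v^4 - 4*v^3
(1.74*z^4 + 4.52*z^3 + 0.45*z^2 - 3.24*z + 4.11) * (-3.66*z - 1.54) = -6.3684*z^5 - 19.2228*z^4 - 8.6078*z^3 + 11.1654*z^2 - 10.053*z - 6.3294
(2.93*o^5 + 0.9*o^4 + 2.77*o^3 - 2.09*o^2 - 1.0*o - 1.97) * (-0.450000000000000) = -1.3185*o^5 - 0.405*o^4 - 1.2465*o^3 + 0.9405*o^2 + 0.45*o + 0.8865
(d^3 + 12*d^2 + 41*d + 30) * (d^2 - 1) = d^5 + 12*d^4 + 40*d^3 + 18*d^2 - 41*d - 30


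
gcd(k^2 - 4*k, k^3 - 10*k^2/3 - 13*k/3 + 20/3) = k - 4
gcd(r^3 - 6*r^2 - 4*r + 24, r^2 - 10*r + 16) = r - 2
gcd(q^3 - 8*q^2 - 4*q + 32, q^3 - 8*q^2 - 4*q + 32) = q^3 - 8*q^2 - 4*q + 32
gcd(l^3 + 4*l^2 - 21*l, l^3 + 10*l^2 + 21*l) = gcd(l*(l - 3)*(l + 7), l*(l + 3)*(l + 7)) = l^2 + 7*l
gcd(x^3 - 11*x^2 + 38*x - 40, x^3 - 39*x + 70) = x^2 - 7*x + 10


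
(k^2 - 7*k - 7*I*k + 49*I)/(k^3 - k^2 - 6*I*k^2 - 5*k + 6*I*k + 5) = (k^2 - 7*k*(1 + I) + 49*I)/(k^3 - k^2*(1 + 6*I) + k*(-5 + 6*I) + 5)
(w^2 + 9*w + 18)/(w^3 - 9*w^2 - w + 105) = (w + 6)/(w^2 - 12*w + 35)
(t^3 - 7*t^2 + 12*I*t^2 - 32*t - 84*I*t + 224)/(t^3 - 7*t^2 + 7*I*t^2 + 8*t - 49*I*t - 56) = (t + 4*I)/(t - I)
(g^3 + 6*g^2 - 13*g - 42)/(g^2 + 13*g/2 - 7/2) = 2*(g^2 - g - 6)/(2*g - 1)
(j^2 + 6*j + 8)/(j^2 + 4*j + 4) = (j + 4)/(j + 2)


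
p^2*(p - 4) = p^3 - 4*p^2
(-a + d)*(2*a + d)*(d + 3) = -2*a^2*d - 6*a^2 + a*d^2 + 3*a*d + d^3 + 3*d^2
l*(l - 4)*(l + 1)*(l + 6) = l^4 + 3*l^3 - 22*l^2 - 24*l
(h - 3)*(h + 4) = h^2 + h - 12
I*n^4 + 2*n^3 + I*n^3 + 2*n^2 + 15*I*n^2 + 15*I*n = n*(n - 5*I)*(n + 3*I)*(I*n + I)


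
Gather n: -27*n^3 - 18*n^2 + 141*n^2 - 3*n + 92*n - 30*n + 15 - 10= -27*n^3 + 123*n^2 + 59*n + 5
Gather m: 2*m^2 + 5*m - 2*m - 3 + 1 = 2*m^2 + 3*m - 2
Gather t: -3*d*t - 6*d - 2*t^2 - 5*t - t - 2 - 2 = -6*d - 2*t^2 + t*(-3*d - 6) - 4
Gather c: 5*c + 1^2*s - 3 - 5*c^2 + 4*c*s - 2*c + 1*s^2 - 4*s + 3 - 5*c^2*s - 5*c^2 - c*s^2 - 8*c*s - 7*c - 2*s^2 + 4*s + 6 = c^2*(-5*s - 10) + c*(-s^2 - 4*s - 4) - s^2 + s + 6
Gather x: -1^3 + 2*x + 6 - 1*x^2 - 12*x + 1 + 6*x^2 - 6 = 5*x^2 - 10*x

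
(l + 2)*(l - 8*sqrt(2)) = l^2 - 8*sqrt(2)*l + 2*l - 16*sqrt(2)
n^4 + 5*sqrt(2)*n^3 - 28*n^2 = n^2*(n - 2*sqrt(2))*(n + 7*sqrt(2))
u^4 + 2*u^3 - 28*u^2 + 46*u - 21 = (u - 3)*(u - 1)^2*(u + 7)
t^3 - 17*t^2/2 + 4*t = t*(t - 8)*(t - 1/2)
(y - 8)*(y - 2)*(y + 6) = y^3 - 4*y^2 - 44*y + 96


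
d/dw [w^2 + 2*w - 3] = 2*w + 2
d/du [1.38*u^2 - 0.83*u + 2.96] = 2.76*u - 0.83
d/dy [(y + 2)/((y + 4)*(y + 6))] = (-y^2 - 4*y + 4)/(y^4 + 20*y^3 + 148*y^2 + 480*y + 576)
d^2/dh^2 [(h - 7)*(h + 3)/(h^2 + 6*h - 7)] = 4*(-5*h^3 - 21*h^2 - 231*h - 511)/(h^6 + 18*h^5 + 87*h^4 - 36*h^3 - 609*h^2 + 882*h - 343)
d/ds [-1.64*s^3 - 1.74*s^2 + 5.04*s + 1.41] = -4.92*s^2 - 3.48*s + 5.04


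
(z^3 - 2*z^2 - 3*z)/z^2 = z - 2 - 3/z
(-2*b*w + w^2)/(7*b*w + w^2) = (-2*b + w)/(7*b + w)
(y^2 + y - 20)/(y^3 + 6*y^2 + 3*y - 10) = (y - 4)/(y^2 + y - 2)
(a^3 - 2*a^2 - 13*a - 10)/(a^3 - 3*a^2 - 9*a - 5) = (a + 2)/(a + 1)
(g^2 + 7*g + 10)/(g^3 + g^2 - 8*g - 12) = (g + 5)/(g^2 - g - 6)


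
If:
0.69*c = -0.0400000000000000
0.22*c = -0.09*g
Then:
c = -0.06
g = 0.14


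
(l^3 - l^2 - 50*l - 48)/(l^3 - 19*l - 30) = (-l^3 + l^2 + 50*l + 48)/(-l^3 + 19*l + 30)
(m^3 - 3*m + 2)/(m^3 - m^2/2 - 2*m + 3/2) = 2*(m + 2)/(2*m + 3)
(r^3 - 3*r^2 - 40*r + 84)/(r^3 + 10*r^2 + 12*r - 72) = (r - 7)/(r + 6)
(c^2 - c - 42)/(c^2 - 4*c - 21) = (c + 6)/(c + 3)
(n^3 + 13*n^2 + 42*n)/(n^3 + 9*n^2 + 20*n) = (n^2 + 13*n + 42)/(n^2 + 9*n + 20)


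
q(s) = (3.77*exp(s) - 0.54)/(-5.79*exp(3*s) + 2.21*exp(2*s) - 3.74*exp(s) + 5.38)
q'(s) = (3.77*exp(s) - 0.54)*(17.37*exp(3*s) - 4.42*exp(2*s) + 3.74*exp(s))/(-5.79*exp(3*s) + 2.21*exp(2*s) - 3.74*exp(s) + 5.38)^2 + 3.77*exp(s)/(-5.79*exp(3*s) + 2.21*exp(2*s) - 3.74*exp(s) + 5.38) = (43.6566*exp(3*s) - 17.7115*exp(2*s) + 2.3868*exp(s) + 18.263)*exp(s)/(33.5241*exp(6*s) - 25.5918*exp(5*s) + 48.1933*exp(4*s) - 78.8312*exp(3*s) + 37.7672*exp(2*s) - 40.2424*exp(s) + 28.9444)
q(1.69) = -0.02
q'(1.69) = 0.05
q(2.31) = -0.01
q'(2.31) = 0.01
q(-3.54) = -0.08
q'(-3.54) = 0.02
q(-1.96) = -0.00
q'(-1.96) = 0.11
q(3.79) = -0.00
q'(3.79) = 0.00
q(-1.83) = 0.01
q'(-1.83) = 0.13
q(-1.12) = 0.16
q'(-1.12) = 0.35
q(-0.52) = 0.63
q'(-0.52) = 1.81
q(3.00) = 0.00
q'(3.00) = 0.00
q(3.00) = 0.00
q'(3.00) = 0.00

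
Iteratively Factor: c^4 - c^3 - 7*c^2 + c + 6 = (c - 3)*(c^3 + 2*c^2 - c - 2) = (c - 3)*(c + 2)*(c^2 - 1) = (c - 3)*(c + 1)*(c + 2)*(c - 1)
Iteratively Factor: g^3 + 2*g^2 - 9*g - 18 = (g + 2)*(g^2 - 9) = (g - 3)*(g + 2)*(g + 3)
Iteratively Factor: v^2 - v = (v - 1)*(v)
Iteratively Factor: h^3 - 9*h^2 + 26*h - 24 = (h - 2)*(h^2 - 7*h + 12) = (h - 4)*(h - 2)*(h - 3)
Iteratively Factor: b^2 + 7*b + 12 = (b + 3)*(b + 4)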